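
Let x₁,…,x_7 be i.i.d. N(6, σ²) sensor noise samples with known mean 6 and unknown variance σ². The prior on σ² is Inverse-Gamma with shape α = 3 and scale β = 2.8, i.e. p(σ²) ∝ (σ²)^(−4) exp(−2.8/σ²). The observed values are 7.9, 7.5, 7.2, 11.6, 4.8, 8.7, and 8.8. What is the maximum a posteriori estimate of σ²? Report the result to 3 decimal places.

Sum of squared deviations about the known mean: SS = (7.9−6)² + (7.5−6)² + (7.2−6)² + (11.6−6)² + (4.8−6)² + (8.7−6)² + (8.8−6)² = 55.23.
The Normal likelihood contributes (σ²)^(−n/2) exp(−SS/(2σ²)), so the posterior is Inverse-Gamma(α + n/2, β + SS/2) = Inverse-Gamma(6.5, 30.415).
The mode of Inverse-Gamma(a, b) is b/(a+1) = 30.415/7.5 ≈ 4.055.

σ̂²_MAP = 4.055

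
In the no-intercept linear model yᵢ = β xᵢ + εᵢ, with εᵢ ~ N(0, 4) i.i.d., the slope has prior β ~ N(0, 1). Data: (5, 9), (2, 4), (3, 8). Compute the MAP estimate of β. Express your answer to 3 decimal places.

log p(β | y) = −Σ(yᵢ − βxᵢ)²/(2·4) − β²/(2·1) + const.
Setting the derivative to zero: Σxᵢ(yᵢ − βxᵢ)/4 − β/1 = 0, so β = Σxᵢyᵢ / (Σxᵢ² + σ²/τ²).
Σxᵢyᵢ = 5·9 + 2·4 + 3·8 = 77; Σxᵢ² = 38; σ²/τ² = 4.
β̂_MAP = 77 / (38 + 4) = 77/42 ≈ 1.833.

β̂_MAP = 1.833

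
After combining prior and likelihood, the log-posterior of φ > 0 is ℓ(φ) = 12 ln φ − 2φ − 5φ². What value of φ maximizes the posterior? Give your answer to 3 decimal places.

ℓ'(φ) = 12/φ − 2 − 10φ. Setting this to zero and multiplying by φ: 10φ² + 2φ − 12 = 0.
φ = (−2 + √(2² + 4·10·12)) / (2·10) = (−2 + √484) / 20 = (−2 + 22)/20 = 1.
ℓ''(φ) = −12/φ² − 10 < 0, confirming a maximum.

φ̂_MAP = 1.000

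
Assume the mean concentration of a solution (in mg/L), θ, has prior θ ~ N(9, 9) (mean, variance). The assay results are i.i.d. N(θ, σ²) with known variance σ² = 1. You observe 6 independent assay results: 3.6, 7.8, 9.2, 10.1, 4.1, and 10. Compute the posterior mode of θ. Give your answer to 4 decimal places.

θ̂_MAP = 7.4945

n = 6; x̄ = (3.6 + 7.8 + 9.2 + 10.1 + 4.1 + 10)/6 = 44.8/6 = 112/15 ≈ 7.4667.
For a Normal prior and Normal likelihood with known variance, the posterior is Normal; its mode equals its mean, the precision-weighted average.
Prior precision 1/σ₀² = 1/9; data precision n/σ² = 6/1 = 6.
θ̂ = ((1/9)·9 + 6·(112/15)) / (1/9 + 6) = 45.8/(55/9) = 2061/275 ≈ 7.4945.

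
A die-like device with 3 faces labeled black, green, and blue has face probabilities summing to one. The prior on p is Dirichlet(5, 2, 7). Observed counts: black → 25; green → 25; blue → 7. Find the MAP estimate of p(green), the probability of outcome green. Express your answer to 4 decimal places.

MAP estimate of p(green) = 0.3824

The posterior is Dirichlet(αᵢ + nᵢ) = Dirichlet(30, 27, 14).
For a Dirichlet(a₁,…,a_K) with all aᵢ > 1, the mode has j-th component (aⱼ − 1)/(Σaᵢ − K).
Here Σaᵢ = 71 and K = 3, so p(green) = (27 − 1)/(71 − 3) = 26/68 ≈ 0.3824.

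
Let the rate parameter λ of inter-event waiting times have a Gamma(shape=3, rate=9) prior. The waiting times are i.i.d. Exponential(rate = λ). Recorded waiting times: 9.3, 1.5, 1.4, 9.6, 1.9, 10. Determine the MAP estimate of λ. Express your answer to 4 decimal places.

The Exponential(rate=λ) likelihood is ∝ λ^n e^(−λΣtᵢ). Here n = 6 and Σtᵢ = 9.3 + 1.5 + 1.4 + 9.6 + 1.9 + 10 = 33.7.
Posterior ∝ λ^2e^(−9λ) · λ^6e^(−33.7λ) = λ^8e^(−42.7λ), i.e. Gamma(9, 42.7).
Mode = (a−1)/b = 8/42.7 ≈ 0.1874.

λ̂_MAP = 0.1874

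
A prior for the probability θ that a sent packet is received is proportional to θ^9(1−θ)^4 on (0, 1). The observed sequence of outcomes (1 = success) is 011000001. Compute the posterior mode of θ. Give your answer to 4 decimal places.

The prior density ∝ θ^9(1−θ)^4 is the kernel of Beta(10, 5).
Data: 3 successes in 9 trials (from the sequence). The binomial likelihood contributes θ^3(1−θ)^6, so the posterior is Beta(10+3, 5+6) = Beta(13, 11).
For Beta(a, b) with a, b > 1 the mode is (a−1)/(a+b−2) = 12/22 ≈ 0.5455.

θ̂_MAP = 0.5455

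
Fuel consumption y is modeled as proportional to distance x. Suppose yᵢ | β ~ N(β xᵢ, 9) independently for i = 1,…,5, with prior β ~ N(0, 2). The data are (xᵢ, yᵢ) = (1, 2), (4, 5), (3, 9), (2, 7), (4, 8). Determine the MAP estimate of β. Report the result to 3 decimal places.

log p(β | y) = −Σ(yᵢ − βxᵢ)²/(2·9) − β²/(2·2) + const.
Setting the derivative to zero: Σxᵢ(yᵢ − βxᵢ)/9 − β/2 = 0, so β = Σxᵢyᵢ / (Σxᵢ² + σ²/τ²).
Σxᵢyᵢ = 1·2 + 4·5 + 3·9 + 2·7 + 4·8 = 95; Σxᵢ² = 46; σ²/τ² = 4.5.
β̂_MAP = 95 / (46 + 4.5) = 95/50.5 ≈ 1.881.

β̂_MAP = 1.881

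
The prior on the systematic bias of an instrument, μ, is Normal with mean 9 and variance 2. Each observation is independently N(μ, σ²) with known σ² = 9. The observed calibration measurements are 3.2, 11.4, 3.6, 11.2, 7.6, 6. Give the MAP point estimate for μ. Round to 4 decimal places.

n = 6; x̄ = (3.2 + 11.4 + 3.6 + 11.2 + 7.6 + 6)/6 = 43/6 = 43/6 ≈ 7.1667.
For a Normal prior and Normal likelihood with known variance, the posterior is Normal; its mode equals its mean, the precision-weighted average.
Prior precision 1/σ₀² = 1/2 = 0.5; data precision n/σ² = 6/9 = 2/3.
μ̂ = (0.5·9 + (2/3)·(43/6)) / (0.5 + 2/3) = (167/18)/(7/6) = 167/21 ≈ 7.9524.

μ̂_MAP = 7.9524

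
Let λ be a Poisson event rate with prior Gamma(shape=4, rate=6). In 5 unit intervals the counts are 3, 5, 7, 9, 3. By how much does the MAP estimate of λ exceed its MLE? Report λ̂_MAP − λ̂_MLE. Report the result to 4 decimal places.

Σxᵢ = 27. Posterior is Gamma(31, 11); MAP = (31−1)/11 = 30/11 ≈ 2.72727.
MLE = x̄ = 27/5 ≈ 5.40000.
Difference = 30/11 − 27/5 = -147/55 ≈ -2.6727.

MAP − MLE = -2.6727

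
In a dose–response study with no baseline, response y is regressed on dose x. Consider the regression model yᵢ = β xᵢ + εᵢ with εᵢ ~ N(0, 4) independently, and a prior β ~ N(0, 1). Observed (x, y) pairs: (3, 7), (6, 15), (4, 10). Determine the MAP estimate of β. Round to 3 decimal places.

log p(β | y) = −Σ(yᵢ − βxᵢ)²/(2·4) − β²/(2·1) + const.
Setting the derivative to zero: Σxᵢ(yᵢ − βxᵢ)/4 − β/1 = 0, so β = Σxᵢyᵢ / (Σxᵢ² + σ²/τ²).
Σxᵢyᵢ = 3·7 + 6·15 + 4·10 = 151; Σxᵢ² = 61; σ²/τ² = 4.
β̂_MAP = 151 / (61 + 4) = 151/65 ≈ 2.323.

β̂_MAP = 2.323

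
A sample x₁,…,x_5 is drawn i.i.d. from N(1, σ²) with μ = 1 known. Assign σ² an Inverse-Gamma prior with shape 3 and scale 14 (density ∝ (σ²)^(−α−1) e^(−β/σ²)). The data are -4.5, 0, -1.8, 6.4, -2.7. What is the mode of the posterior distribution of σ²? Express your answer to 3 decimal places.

σ̂²_MAP = 8.457

Sum of squared deviations about the known mean: SS = (-4.5−1)² + (0−1)² + (-1.8−1)² + (6.4−1)² + (-2.7−1)² = 81.94.
The Normal likelihood contributes (σ²)^(−n/2) exp(−SS/(2σ²)), so the posterior is Inverse-Gamma(α + n/2, β + SS/2) = Inverse-Gamma(5.5, 54.97).
The mode of Inverse-Gamma(a, b) is b/(a+1) = 54.97/6.5 ≈ 8.457.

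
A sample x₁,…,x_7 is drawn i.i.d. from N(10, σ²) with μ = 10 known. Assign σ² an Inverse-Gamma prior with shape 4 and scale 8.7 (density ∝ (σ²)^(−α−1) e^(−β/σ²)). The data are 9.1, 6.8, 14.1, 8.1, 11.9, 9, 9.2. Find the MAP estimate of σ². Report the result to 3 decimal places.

σ̂²_MAP = 3.184

Sum of squared deviations about the known mean: SS = (9.1−10)² + (6.8−10)² + (14.1−10)² + (8.1−10)² + (11.9−10)² + (9−10)² + (9.2−10)² = 36.72.
The Normal likelihood contributes (σ²)^(−n/2) exp(−SS/(2σ²)), so the posterior is Inverse-Gamma(α + n/2, β + SS/2) = Inverse-Gamma(7.5, 27.06).
The mode of Inverse-Gamma(a, b) is b/(a+1) = 27.06/8.5 ≈ 3.184.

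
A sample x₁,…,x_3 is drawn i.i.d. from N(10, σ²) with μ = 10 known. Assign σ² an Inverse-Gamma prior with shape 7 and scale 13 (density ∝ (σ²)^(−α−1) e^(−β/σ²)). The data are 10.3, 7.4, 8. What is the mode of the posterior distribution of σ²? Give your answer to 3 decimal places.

σ̂²_MAP = 1.939

Sum of squared deviations about the known mean: SS = (10.3−10)² + (7.4−10)² + (8−10)² = 10.85.
The Normal likelihood contributes (σ²)^(−n/2) exp(−SS/(2σ²)), so the posterior is Inverse-Gamma(α + n/2, β + SS/2) = Inverse-Gamma(8.5, 18.425).
The mode of Inverse-Gamma(a, b) is b/(a+1) = 18.425/9.5 ≈ 1.939.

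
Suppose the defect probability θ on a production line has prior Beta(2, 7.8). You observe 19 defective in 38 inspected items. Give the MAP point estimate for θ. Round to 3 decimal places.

θ̂_MAP = 0.437

Prior: Beta(2, 7.8).
Data: 19 successes in 38 trials. The binomial likelihood contributes θ^19(1−θ)^19, so the posterior is Beta(2+19, 7.8+19) = Beta(21, 26.8).
For Beta(a, b) with a, b > 1 the mode is (a−1)/(a+b−2) = 20/45.8 ≈ 0.437.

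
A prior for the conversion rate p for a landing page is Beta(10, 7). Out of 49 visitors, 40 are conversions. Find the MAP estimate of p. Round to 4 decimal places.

p̂_MAP = 0.7656

Prior: Beta(10, 7).
Data: 40 successes in 49 trials. The binomial likelihood contributes p^40(1−p)^9, so the posterior is Beta(10+40, 7+9) = Beta(50, 16).
For Beta(a, b) with a, b > 1 the mode is (a−1)/(a+b−2) = 49/64 ≈ 0.7656.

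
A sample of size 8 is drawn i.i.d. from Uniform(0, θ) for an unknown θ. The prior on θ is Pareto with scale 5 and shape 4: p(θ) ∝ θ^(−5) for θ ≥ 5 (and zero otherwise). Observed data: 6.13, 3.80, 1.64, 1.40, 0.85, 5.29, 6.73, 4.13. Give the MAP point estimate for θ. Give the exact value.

The Uniform(0, θ) likelihood is θ^(−n) for θ ≥ max(xᵢ), zero otherwise. Here max(xᵢ) = 6.73.
Posterior ∝ θ^(−5) · θ^(−8) = θ^(−13) on θ ≥ max(5, 6.73) = 6.73.
This density is strictly decreasing in θ, so the posterior mode lies at the lower boundary of the support.

θ̂_MAP = 6.73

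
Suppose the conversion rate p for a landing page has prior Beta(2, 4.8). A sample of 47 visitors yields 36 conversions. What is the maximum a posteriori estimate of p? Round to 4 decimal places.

Prior: Beta(2, 4.8).
Data: 36 successes in 47 trials. The binomial likelihood contributes p^36(1−p)^11, so the posterior is Beta(2+36, 4.8+11) = Beta(38, 15.8).
For Beta(a, b) with a, b > 1 the mode is (a−1)/(a+b−2) = 37/51.8 ≈ 0.7143.

p̂_MAP = 0.7143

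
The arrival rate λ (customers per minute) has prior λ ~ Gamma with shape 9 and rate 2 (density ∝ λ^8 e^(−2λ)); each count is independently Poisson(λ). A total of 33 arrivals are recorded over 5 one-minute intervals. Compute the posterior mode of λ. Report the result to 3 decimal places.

Σxᵢ = 33, n = 5.
Posterior ∝ λ^8e^(−2λ) · λ^33e^(−5λ) = λ^41e^(−7λ), i.e. Gamma(shape=42, rate=7).
The mode of a Gamma(a, b) with a ≥ 1 (shape–rate) is (a−1)/b = 41/7 ≈ 5.857.

λ̂_MAP = 5.857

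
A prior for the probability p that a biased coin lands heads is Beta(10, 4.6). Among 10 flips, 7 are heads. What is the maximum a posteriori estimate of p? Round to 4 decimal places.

Prior: Beta(10, 4.6).
Data: 7 successes in 10 trials. The binomial likelihood contributes p^7(1−p)^3, so the posterior is Beta(10+7, 4.6+3) = Beta(17, 7.6).
For Beta(a, b) with a, b > 1 the mode is (a−1)/(a+b−2) = 16/22.6 ≈ 0.7080.

p̂_MAP = 0.7080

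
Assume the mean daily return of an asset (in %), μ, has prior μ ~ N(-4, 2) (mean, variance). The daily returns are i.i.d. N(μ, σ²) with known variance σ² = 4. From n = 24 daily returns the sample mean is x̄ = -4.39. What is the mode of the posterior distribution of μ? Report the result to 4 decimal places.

μ̂_MAP = -4.3600

n = 24, x̄ = -4.39.
For a Normal prior and Normal likelihood with known variance, the posterior is Normal; its mode equals its mean, the precision-weighted average.
Prior precision 1/σ₀² = 1/2 = 0.5; data precision n/σ² = 24/4 = 6.
μ̂ = (0.5·(-4) + 6·(-4.39)) / (0.5 + 6) = (-28.34)/6.5 = -4.3600.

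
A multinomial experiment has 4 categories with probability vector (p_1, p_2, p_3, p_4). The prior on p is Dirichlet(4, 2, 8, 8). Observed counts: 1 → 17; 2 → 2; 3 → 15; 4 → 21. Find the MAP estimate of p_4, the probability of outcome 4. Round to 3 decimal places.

The posterior is Dirichlet(αᵢ + nᵢ) = Dirichlet(21, 4, 23, 29).
For a Dirichlet(a₁,…,a_K) with all aᵢ > 1, the mode has j-th component (aⱼ − 1)/(Σaᵢ − K).
Here Σaᵢ = 77 and K = 4, so p_4 = (29 − 1)/(77 − 4) = 28/73 ≈ 0.384.

MAP estimate: 0.384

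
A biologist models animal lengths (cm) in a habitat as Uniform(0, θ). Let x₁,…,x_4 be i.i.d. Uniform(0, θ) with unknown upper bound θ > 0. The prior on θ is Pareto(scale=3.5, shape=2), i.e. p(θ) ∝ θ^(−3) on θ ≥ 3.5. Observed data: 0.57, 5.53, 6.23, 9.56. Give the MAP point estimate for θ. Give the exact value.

The Uniform(0, θ) likelihood is θ^(−n) for θ ≥ max(xᵢ), zero otherwise. Here max(xᵢ) = 9.56.
Posterior ∝ θ^(−3) · θ^(−4) = θ^(−7) on θ ≥ max(3.5, 9.56) = 9.56.
This density is strictly decreasing in θ, so the posterior mode lies at the lower boundary of the support.

θ̂_MAP = 9.56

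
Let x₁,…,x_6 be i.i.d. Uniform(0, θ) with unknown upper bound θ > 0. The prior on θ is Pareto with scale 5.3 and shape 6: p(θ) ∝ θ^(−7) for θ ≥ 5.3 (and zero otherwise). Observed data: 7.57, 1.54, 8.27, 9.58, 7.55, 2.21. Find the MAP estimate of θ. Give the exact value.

The Uniform(0, θ) likelihood is θ^(−n) for θ ≥ max(xᵢ), zero otherwise. Here max(xᵢ) = 9.58.
Posterior ∝ θ^(−7) · θ^(−6) = θ^(−13) on θ ≥ max(5.3, 9.58) = 9.58.
This density is strictly decreasing in θ, so the posterior mode lies at the lower boundary of the support.

θ̂_MAP = 9.58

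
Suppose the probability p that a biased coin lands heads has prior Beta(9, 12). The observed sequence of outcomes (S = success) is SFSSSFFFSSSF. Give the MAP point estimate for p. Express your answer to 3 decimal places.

Prior: Beta(9, 12).
Data: 7 successes in 12 trials (from the sequence). The binomial likelihood contributes p^7(1−p)^5, so the posterior is Beta(9+7, 12+5) = Beta(16, 17).
For Beta(a, b) with a, b > 1 the mode is (a−1)/(a+b−2) = 15/31 ≈ 0.484.

p̂_MAP = 0.484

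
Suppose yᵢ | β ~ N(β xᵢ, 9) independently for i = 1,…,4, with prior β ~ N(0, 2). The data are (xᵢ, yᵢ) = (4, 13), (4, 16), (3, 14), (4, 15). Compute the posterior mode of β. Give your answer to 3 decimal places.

β̂_MAP = 3.545

log p(β | y) = −Σ(yᵢ − βxᵢ)²/(2·9) − β²/(2·2) + const.
Setting the derivative to zero: Σxᵢ(yᵢ − βxᵢ)/9 − β/2 = 0, so β = Σxᵢyᵢ / (Σxᵢ² + σ²/τ²).
Σxᵢyᵢ = 4·13 + 4·16 + 3·14 + 4·15 = 218; Σxᵢ² = 57; σ²/τ² = 4.5.
β̂_MAP = 218 / (57 + 4.5) = 218/61.5 ≈ 3.545.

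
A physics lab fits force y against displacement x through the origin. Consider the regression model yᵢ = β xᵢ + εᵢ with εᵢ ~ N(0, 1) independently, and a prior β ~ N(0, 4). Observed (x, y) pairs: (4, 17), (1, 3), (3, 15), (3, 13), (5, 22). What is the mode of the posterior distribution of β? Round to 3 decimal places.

log p(β | y) = −Σ(yᵢ − βxᵢ)²/(2·1) − β²/(2·4) + const.
Setting the derivative to zero: Σxᵢ(yᵢ − βxᵢ)/1 − β/4 = 0, so β = Σxᵢyᵢ / (Σxᵢ² + σ²/τ²).
Σxᵢyᵢ = 4·17 + 1·3 + 3·15 + 3·13 + 5·22 = 265; Σxᵢ² = 60; σ²/τ² = 0.25.
β̂_MAP = 265 / (60 + 0.25) = 265/60.25 ≈ 4.398.

β̂_MAP = 4.398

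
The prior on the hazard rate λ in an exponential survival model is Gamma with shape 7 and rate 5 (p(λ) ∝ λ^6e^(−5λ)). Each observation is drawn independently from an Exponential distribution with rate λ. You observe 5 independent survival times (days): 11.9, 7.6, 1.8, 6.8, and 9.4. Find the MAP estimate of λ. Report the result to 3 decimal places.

λ̂_MAP = 0.259

The Exponential(rate=λ) likelihood is ∝ λ^n e^(−λΣtᵢ). Here n = 5 and Σtᵢ = 11.9 + 7.6 + 1.8 + 6.8 + 9.4 = 37.5.
Posterior ∝ λ^6e^(−5λ) · λ^5e^(−37.5λ) = λ^11e^(−42.5λ), i.e. Gamma(12, 42.5).
Mode = (a−1)/b = 11/42.5 ≈ 0.259.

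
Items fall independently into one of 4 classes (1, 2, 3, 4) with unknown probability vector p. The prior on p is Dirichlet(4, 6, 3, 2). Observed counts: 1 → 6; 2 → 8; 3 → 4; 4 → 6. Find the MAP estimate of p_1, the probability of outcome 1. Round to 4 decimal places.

The posterior is Dirichlet(αᵢ + nᵢ) = Dirichlet(10, 14, 7, 8).
For a Dirichlet(a₁,…,a_K) with all aᵢ > 1, the mode has j-th component (aⱼ − 1)/(Σaᵢ − K).
Here Σaᵢ = 39 and K = 4, so p_1 = (10 − 1)/(39 − 4) = 9/35 ≈ 0.2571.

MAP estimate: 0.2571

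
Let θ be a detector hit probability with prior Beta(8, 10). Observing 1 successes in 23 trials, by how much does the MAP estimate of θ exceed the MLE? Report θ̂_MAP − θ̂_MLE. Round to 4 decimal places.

Posterior is Beta(9, 32); MAP = (9−1)/(41−2) = 8/39 ≈ 0.20513.
MLE ignores the prior: θ̂_MLE = k/n = 1/23 ≈ 0.04348.
Difference = 8/39 − 1/23 = 145/897 ≈ 0.1616.

MAP − MLE = 0.1616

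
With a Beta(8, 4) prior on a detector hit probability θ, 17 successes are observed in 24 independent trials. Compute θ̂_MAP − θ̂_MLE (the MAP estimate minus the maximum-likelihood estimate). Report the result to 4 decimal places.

Posterior is Beta(25, 11); MAP = (25−1)/(36−2) = 24/34 ≈ 0.70588.
MLE ignores the prior: θ̂_MLE = k/n = 17/24 ≈ 0.70833.
Difference = 24/34 − 17/24 = -1/408 ≈ -0.0025.

MAP − MLE = -0.0025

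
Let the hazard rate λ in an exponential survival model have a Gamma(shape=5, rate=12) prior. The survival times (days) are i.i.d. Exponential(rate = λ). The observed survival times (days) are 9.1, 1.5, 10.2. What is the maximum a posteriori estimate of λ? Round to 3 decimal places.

The Exponential(rate=λ) likelihood is ∝ λ^n e^(−λΣtᵢ). Here n = 3 and Σtᵢ = 9.1 + 1.5 + 10.2 = 20.8.
Posterior ∝ λ^4e^(−12λ) · λ^3e^(−20.8λ) = λ^7e^(−32.8λ), i.e. Gamma(8, 32.8).
Mode = (a−1)/b = 7/32.8 ≈ 0.213.

λ̂_MAP = 0.213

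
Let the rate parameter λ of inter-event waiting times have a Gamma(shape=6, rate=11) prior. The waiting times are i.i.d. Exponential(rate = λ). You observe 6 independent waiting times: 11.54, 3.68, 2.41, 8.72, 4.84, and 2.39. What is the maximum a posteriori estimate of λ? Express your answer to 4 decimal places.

The Exponential(rate=λ) likelihood is ∝ λ^n e^(−λΣtᵢ). Here n = 6 and Σtᵢ = 11.54 + 3.68 + 2.41 + 8.72 + 4.84 + 2.39 = 33.58.
Posterior ∝ λ^5e^(−11λ) · λ^6e^(−33.58λ) = λ^11e^(−44.58λ), i.e. Gamma(12, 44.58).
Mode = (a−1)/b = 11/44.58 ≈ 0.2467.

λ̂_MAP = 0.2467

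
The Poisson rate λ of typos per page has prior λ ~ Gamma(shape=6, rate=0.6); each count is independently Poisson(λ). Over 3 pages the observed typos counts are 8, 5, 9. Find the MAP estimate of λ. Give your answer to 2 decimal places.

Σxᵢ = 8+5+9 = 22, with n = 3.
Posterior ∝ λ^5e^(−0.6λ) · λ^22e^(−3λ) = λ^27e^(−3.6λ), i.e. Gamma(shape=28, rate=3.6).
The mode of a Gamma(a, b) with a ≥ 1 (shape–rate) is (a−1)/b = 27/3.6 ≈ 7.50.

λ̂_MAP = 7.50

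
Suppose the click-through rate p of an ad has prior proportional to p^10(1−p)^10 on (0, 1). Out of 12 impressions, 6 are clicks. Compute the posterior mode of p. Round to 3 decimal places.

p̂_MAP = 0.500

The prior density ∝ p^10(1−p)^10 is the kernel of Beta(11, 11).
Data: 6 successes in 12 trials. The binomial likelihood contributes p^6(1−p)^6, so the posterior is Beta(11+6, 11+6) = Beta(17, 17).
For Beta(a, b) with a, b > 1 the mode is (a−1)/(a+b−2) = 16/32 ≈ 0.500.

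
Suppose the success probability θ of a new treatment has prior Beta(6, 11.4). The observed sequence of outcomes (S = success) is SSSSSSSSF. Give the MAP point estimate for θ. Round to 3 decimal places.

θ̂_MAP = 0.533

Prior: Beta(6, 11.4).
Data: 8 successes in 9 trials (from the sequence). The binomial likelihood contributes θ^8(1−θ)^1, so the posterior is Beta(6+8, 11.4+1) = Beta(14, 12.4).
For Beta(a, b) with a, b > 1 the mode is (a−1)/(a+b−2) = 13/24.4 ≈ 0.533.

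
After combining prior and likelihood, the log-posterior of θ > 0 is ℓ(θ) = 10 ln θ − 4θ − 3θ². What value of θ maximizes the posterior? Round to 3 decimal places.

ℓ'(θ) = 10/θ − 4 − 6θ. Setting this to zero and multiplying by θ: 6θ² + 4θ − 10 = 0.
θ = (−4 + √(4² + 4·6·10)) / (2·6) = (−4 + √256) / 12 = (−4 + 16)/12 = 1.
ℓ''(θ) = −10/θ² − 6 < 0, confirming a maximum.

θ̂_MAP = 1.000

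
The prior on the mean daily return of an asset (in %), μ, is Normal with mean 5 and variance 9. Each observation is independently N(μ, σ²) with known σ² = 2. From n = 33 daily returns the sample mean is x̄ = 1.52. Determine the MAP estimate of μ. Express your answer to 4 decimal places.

μ̂_MAP = 1.5433

n = 33, x̄ = 1.52.
For a Normal prior and Normal likelihood with known variance, the posterior is Normal; its mode equals its mean, the precision-weighted average.
Prior precision 1/σ₀² = 1/9; data precision n/σ² = 33/2 = 16.5.
μ̂ = ((1/9)·5 + 16.5·1.52) / (1/9 + 16.5) = (5768/225)/(299/18) = 11536/7475 ≈ 1.5433.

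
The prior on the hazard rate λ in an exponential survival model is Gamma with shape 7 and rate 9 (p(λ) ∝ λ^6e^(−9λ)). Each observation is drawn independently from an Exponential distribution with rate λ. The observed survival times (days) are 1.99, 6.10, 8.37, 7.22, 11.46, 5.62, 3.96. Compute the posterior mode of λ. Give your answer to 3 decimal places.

The Exponential(rate=λ) likelihood is ∝ λ^n e^(−λΣtᵢ). Here n = 7 and Σtᵢ = 1.99 + 6.10 + 8.37 + 7.22 + 11.46 + 5.62 + 3.96 = 44.72.
Posterior ∝ λ^6e^(−9λ) · λ^7e^(−44.72λ) = λ^13e^(−53.72λ), i.e. Gamma(14, 53.72).
Mode = (a−1)/b = 13/53.72 ≈ 0.242.

λ̂_MAP = 0.242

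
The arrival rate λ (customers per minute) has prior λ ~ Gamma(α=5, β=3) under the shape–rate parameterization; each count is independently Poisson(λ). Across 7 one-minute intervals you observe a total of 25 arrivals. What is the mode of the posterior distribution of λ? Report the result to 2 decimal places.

Σxᵢ = 25, n = 7.
Posterior ∝ λ^4e^(−3λ) · λ^25e^(−7λ) = λ^29e^(−10λ), i.e. Gamma(shape=30, rate=10).
The mode of a Gamma(a, b) with a ≥ 1 (shape–rate) is (a−1)/b = 29/10 ≈ 2.90.

λ̂_MAP = 2.90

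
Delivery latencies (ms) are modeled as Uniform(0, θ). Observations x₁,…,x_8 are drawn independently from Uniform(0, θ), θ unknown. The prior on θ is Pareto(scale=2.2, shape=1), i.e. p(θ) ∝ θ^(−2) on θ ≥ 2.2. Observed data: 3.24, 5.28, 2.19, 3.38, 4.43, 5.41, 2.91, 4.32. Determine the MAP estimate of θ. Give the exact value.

The Uniform(0, θ) likelihood is θ^(−n) for θ ≥ max(xᵢ), zero otherwise. Here max(xᵢ) = 5.41.
Posterior ∝ θ^(−2) · θ^(−8) = θ^(−10) on θ ≥ max(2.2, 5.41) = 5.41.
This density is strictly decreasing in θ, so the posterior mode lies at the lower boundary of the support.

θ̂_MAP = 5.41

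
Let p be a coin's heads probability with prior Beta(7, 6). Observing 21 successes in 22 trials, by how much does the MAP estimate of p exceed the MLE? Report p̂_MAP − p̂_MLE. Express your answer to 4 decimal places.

Posterior is Beta(28, 7); MAP = (28−1)/(35−2) = 27/33 ≈ 0.81818.
MLE ignores the prior: p̂_MLE = k/n = 21/22 ≈ 0.95455.
Difference = 27/33 − 21/22 = -3/22 ≈ -0.1364.

MAP − MLE = -0.1364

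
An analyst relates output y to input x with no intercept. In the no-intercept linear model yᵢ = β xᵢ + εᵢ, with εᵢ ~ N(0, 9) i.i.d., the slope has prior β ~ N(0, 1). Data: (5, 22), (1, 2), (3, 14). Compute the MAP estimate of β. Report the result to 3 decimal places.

log p(β | y) = −Σ(yᵢ − βxᵢ)²/(2·9) − β²/(2·1) + const.
Setting the derivative to zero: Σxᵢ(yᵢ − βxᵢ)/9 − β/1 = 0, so β = Σxᵢyᵢ / (Σxᵢ² + σ²/τ²).
Σxᵢyᵢ = 5·22 + 1·2 + 3·14 = 154; Σxᵢ² = 35; σ²/τ² = 9.
β̂_MAP = 154 / (35 + 9) = 154/44 ≈ 3.500.

β̂_MAP = 3.500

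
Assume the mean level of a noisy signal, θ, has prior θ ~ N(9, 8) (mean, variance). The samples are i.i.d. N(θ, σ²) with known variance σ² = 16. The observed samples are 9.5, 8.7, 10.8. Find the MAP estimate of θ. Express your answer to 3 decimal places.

θ̂_MAP = 9.400

n = 3; x̄ = (9.5 + 8.7 + 10.8)/3 = 29/3 = 29/3 ≈ 9.6667.
For a Normal prior and Normal likelihood with known variance, the posterior is Normal; its mode equals its mean, the precision-weighted average.
Prior precision 1/σ₀² = 1/8 = 0.125; data precision n/σ² = 3/16 = 0.1875.
θ̂ = (0.125·9 + 0.1875·(29/3)) / (0.125 + 0.1875) = 2.9375/0.3125 = 9.400.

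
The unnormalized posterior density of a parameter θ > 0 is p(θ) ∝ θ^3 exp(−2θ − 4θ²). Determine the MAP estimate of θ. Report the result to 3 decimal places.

θ̂_MAP = 0.500

ℓ'(θ) = 3/θ − 2 − 8θ. Setting this to zero and multiplying by θ: 8θ² + 2θ − 3 = 0.
θ = (−2 + √(2² + 4·8·3)) / (2·8) = (−2 + √100) / 16 = (−2 + 10)/16 = 1/2.
ℓ''(θ) = −3/θ² − 8 < 0, confirming a maximum.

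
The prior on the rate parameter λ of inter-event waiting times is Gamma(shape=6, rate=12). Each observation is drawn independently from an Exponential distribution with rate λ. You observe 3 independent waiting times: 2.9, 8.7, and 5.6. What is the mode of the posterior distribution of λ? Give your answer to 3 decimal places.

The Exponential(rate=λ) likelihood is ∝ λ^n e^(−λΣtᵢ). Here n = 3 and Σtᵢ = 2.9 + 8.7 + 5.6 = 17.2.
Posterior ∝ λ^5e^(−12λ) · λ^3e^(−17.2λ) = λ^8e^(−29.2λ), i.e. Gamma(9, 29.2).
Mode = (a−1)/b = 8/29.2 ≈ 0.274.

λ̂_MAP = 0.274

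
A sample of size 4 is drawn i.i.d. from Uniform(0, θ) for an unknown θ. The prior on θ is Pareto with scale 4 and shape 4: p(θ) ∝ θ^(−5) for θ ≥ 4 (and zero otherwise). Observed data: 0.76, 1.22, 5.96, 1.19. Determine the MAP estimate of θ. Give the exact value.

The Uniform(0, θ) likelihood is θ^(−n) for θ ≥ max(xᵢ), zero otherwise. Here max(xᵢ) = 5.96.
Posterior ∝ θ^(−5) · θ^(−4) = θ^(−9) on θ ≥ max(4, 5.96) = 5.96.
This density is strictly decreasing in θ, so the posterior mode lies at the lower boundary of the support.

θ̂_MAP = 5.96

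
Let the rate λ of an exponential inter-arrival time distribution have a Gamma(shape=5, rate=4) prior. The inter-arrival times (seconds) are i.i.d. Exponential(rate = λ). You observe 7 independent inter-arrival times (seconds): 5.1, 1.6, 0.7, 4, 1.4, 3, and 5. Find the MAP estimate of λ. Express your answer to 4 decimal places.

λ̂_MAP = 0.4435

The Exponential(rate=λ) likelihood is ∝ λ^n e^(−λΣtᵢ). Here n = 7 and Σtᵢ = 5.1 + 1.6 + 0.7 + 4 + 1.4 + 3 + 5 = 20.8.
Posterior ∝ λ^4e^(−4λ) · λ^7e^(−20.8λ) = λ^11e^(−24.8λ), i.e. Gamma(12, 24.8).
Mode = (a−1)/b = 11/24.8 ≈ 0.4435.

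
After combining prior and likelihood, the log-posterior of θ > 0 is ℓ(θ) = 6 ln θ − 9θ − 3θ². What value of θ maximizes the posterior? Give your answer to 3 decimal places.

θ̂_MAP = 0.500

ℓ'(θ) = 6/θ − 9 − 6θ. Setting this to zero and multiplying by θ: 6θ² + 9θ − 6 = 0.
θ = (−9 + √(9² + 4·6·6)) / (2·6) = (−9 + √225) / 12 = (−9 + 15)/12 = 1/2.
ℓ''(θ) = −6/θ² − 6 < 0, confirming a maximum.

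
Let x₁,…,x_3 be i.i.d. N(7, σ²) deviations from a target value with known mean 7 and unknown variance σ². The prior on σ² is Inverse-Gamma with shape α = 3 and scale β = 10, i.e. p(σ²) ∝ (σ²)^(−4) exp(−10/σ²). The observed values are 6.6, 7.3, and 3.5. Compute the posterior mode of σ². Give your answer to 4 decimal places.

Sum of squared deviations about the known mean: SS = (6.6−7)² + (7.3−7)² + (3.5−7)² = 12.5.
The Normal likelihood contributes (σ²)^(−n/2) exp(−SS/(2σ²)), so the posterior is Inverse-Gamma(α + n/2, β + SS/2) = Inverse-Gamma(4.5, 16.25).
The mode of Inverse-Gamma(a, b) is b/(a+1) = 16.25/5.5 ≈ 2.9545.

σ̂²_MAP = 2.9545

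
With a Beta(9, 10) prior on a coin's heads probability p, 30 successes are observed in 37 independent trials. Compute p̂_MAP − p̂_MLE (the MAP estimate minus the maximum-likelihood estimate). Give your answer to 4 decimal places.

Posterior is Beta(39, 17); MAP = (39−1)/(56−2) = 38/54 ≈ 0.70370.
MLE ignores the prior: p̂_MLE = k/n = 30/37 ≈ 0.81081.
Difference = 38/54 − 30/37 = -107/999 ≈ -0.1071.

MAP − MLE = -0.1071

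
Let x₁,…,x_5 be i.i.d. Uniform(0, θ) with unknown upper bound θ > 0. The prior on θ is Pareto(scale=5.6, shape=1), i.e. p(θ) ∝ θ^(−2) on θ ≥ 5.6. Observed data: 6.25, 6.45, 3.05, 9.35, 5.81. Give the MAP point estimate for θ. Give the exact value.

θ̂_MAP = 9.35

The Uniform(0, θ) likelihood is θ^(−n) for θ ≥ max(xᵢ), zero otherwise. Here max(xᵢ) = 9.35.
Posterior ∝ θ^(−2) · θ^(−5) = θ^(−7) on θ ≥ max(5.6, 9.35) = 9.35.
This density is strictly decreasing in θ, so the posterior mode lies at the lower boundary of the support.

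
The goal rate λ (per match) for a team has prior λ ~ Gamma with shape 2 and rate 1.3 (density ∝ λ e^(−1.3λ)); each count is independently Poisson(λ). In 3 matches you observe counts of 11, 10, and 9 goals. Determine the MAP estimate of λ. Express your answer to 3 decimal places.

λ̂_MAP = 7.209

Σxᵢ = 11+10+9 = 30, with n = 3.
Posterior ∝ λe^(−1.3λ) · λ^30e^(−3λ) = λ^31e^(−4.3λ), i.e. Gamma(shape=32, rate=4.3).
The mode of a Gamma(a, b) with a ≥ 1 (shape–rate) is (a−1)/b = 31/4.3 ≈ 7.209.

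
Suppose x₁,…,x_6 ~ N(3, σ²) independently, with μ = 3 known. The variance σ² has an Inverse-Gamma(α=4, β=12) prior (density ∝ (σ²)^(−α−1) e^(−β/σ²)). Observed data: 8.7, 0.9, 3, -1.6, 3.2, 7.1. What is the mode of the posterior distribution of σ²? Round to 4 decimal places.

σ̂²_MAP = 6.1819

Sum of squared deviations about the known mean: SS = (8.7−3)² + (0.9−3)² + (3−3)² + (-1.6−3)² + (3.2−3)² + (7.1−3)² = 74.91.
The Normal likelihood contributes (σ²)^(−n/2) exp(−SS/(2σ²)), so the posterior is Inverse-Gamma(α + n/2, β + SS/2) = Inverse-Gamma(7, 49.455).
The mode of Inverse-Gamma(a, b) is b/(a+1) = 49.455/8 ≈ 6.1819.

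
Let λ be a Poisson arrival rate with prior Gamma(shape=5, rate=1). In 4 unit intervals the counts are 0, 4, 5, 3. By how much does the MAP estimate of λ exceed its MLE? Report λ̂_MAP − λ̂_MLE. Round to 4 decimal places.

Σxᵢ = 12. Posterior is Gamma(17, 5); MAP = (17−1)/5 = 16/5 ≈ 3.20000.
MLE = x̄ = 12/4 ≈ 3.00000.
Difference = 16/5 − 12/4 = 1/5 ≈ 0.2000.

MAP − MLE = 0.2000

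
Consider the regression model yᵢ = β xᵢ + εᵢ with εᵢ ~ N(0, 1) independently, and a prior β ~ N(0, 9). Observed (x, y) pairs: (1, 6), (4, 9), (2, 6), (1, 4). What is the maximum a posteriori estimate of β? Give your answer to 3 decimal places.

log p(β | y) = −Σ(yᵢ − βxᵢ)²/(2·1) − β²/(2·9) + const.
Setting the derivative to zero: Σxᵢ(yᵢ − βxᵢ)/1 − β/9 = 0, so β = Σxᵢyᵢ / (Σxᵢ² + σ²/τ²).
Σxᵢyᵢ = 1·6 + 4·9 + 2·6 + 1·4 = 58; Σxᵢ² = 22; σ²/τ² = 1/9.
β̂_MAP = 58 / (22 + 1/9) = 58/(199/9) = 522/199 ≈ 2.623.

β̂_MAP = 2.623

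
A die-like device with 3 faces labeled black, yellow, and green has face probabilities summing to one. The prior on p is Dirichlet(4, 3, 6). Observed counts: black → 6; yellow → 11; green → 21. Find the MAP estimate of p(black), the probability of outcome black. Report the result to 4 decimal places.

MAP estimate of p(black) = 0.1875

The posterior is Dirichlet(αᵢ + nᵢ) = Dirichlet(10, 14, 27).
For a Dirichlet(a₁,…,a_K) with all aᵢ > 1, the mode has j-th component (aⱼ − 1)/(Σaᵢ − K).
Here Σaᵢ = 51 and K = 3, so p(black) = (10 − 1)/(51 − 3) = 9/48 ≈ 0.1875.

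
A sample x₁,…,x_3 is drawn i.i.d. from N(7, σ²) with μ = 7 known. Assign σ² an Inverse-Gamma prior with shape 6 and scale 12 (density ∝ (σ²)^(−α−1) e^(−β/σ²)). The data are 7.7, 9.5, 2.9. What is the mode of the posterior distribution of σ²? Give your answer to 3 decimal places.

σ̂²_MAP = 2.797

Sum of squared deviations about the known mean: SS = (7.7−7)² + (9.5−7)² + (2.9−7)² = 23.55.
The Normal likelihood contributes (σ²)^(−n/2) exp(−SS/(2σ²)), so the posterior is Inverse-Gamma(α + n/2, β + SS/2) = Inverse-Gamma(7.5, 23.775).
The mode of Inverse-Gamma(a, b) is b/(a+1) = 23.775/8.5 ≈ 2.797.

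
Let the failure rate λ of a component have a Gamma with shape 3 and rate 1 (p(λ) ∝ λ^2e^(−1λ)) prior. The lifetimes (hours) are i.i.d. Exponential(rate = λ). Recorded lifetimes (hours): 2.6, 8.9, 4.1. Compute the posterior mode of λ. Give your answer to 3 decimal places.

λ̂_MAP = 0.301

The Exponential(rate=λ) likelihood is ∝ λ^n e^(−λΣtᵢ). Here n = 3 and Σtᵢ = 2.6 + 8.9 + 4.1 = 15.6.
Posterior ∝ λ^2e^(−1λ) · λ^3e^(−15.6λ) = λ^5e^(−16.6λ), i.e. Gamma(6, 16.6).
Mode = (a−1)/b = 5/16.6 ≈ 0.301.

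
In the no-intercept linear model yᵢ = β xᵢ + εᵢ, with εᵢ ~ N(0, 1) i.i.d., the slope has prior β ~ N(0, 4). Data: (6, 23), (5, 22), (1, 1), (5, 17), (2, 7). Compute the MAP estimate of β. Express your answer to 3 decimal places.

β̂_MAP = 3.814

log p(β | y) = −Σ(yᵢ − βxᵢ)²/(2·1) − β²/(2·4) + const.
Setting the derivative to zero: Σxᵢ(yᵢ − βxᵢ)/1 − β/4 = 0, so β = Σxᵢyᵢ / (Σxᵢ² + σ²/τ²).
Σxᵢyᵢ = 6·23 + 5·22 + 1·1 + 5·17 + 2·7 = 348; Σxᵢ² = 91; σ²/τ² = 0.25.
β̂_MAP = 348 / (91 + 0.25) = 348/91.25 ≈ 3.814.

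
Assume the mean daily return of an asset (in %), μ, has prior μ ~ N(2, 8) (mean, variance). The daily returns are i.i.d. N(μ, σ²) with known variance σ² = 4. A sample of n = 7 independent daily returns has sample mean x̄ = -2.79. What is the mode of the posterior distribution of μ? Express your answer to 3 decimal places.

n = 7, x̄ = -2.79.
For a Normal prior and Normal likelihood with known variance, the posterior is Normal; its mode equals its mean, the precision-weighted average.
Prior precision 1/σ₀² = 1/8 = 0.125; data precision n/σ² = 7/4 = 1.75.
μ̂ = (0.125·2 + 1.75·(-2.79)) / (0.125 + 1.75) = (-4.6325)/1.875 = -1853/750 ≈ -2.471.

μ̂_MAP = -2.471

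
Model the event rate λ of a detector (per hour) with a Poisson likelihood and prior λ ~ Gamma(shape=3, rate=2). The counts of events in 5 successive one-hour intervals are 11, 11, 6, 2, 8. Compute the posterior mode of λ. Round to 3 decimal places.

Σxᵢ = 11+11+6+2+8 = 38, with n = 5.
Posterior ∝ λ^2e^(−2λ) · λ^38e^(−5λ) = λ^40e^(−7λ), i.e. Gamma(shape=41, rate=7).
The mode of a Gamma(a, b) with a ≥ 1 (shape–rate) is (a−1)/b = 40/7 ≈ 5.714.

λ̂_MAP = 5.714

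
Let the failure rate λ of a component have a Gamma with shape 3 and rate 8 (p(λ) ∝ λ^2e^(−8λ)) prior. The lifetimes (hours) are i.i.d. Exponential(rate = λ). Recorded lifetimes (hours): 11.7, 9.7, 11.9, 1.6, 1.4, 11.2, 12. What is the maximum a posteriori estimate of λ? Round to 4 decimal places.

The Exponential(rate=λ) likelihood is ∝ λ^n e^(−λΣtᵢ). Here n = 7 and Σtᵢ = 11.7 + 9.7 + 11.9 + 1.6 + 1.4 + 11.2 + 12 = 59.5.
Posterior ∝ λ^2e^(−8λ) · λ^7e^(−59.5λ) = λ^9e^(−67.5λ), i.e. Gamma(10, 67.5).
Mode = (a−1)/b = 9/67.5 ≈ 0.1333.

λ̂_MAP = 0.1333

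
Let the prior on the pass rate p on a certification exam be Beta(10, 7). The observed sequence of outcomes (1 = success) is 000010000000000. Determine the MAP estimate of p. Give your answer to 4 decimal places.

Prior: Beta(10, 7).
Data: 1 success in 15 trials (from the sequence). The binomial likelihood contributes p(1−p)^14, so the posterior is Beta(10+1, 7+14) = Beta(11, 21).
For Beta(a, b) with a, b > 1 the mode is (a−1)/(a+b−2) = 10/30 ≈ 0.3333.

p̂_MAP = 0.3333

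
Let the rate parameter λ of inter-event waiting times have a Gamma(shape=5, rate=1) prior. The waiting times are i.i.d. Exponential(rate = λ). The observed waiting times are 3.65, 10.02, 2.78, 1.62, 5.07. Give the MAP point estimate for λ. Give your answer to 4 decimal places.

λ̂_MAP = 0.3728

The Exponential(rate=λ) likelihood is ∝ λ^n e^(−λΣtᵢ). Here n = 5 and Σtᵢ = 3.65 + 10.02 + 2.78 + 1.62 + 5.07 = 23.14.
Posterior ∝ λ^4e^(−1λ) · λ^5e^(−23.14λ) = λ^9e^(−24.14λ), i.e. Gamma(10, 24.14).
Mode = (a−1)/b = 9/24.14 ≈ 0.3728.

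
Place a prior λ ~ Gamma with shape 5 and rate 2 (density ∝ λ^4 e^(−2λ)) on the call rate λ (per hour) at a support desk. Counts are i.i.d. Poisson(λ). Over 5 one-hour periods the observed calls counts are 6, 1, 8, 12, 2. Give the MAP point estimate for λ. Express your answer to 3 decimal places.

λ̂_MAP = 4.714

Σxᵢ = 6+1+8+12+2 = 29, with n = 5.
Posterior ∝ λ^4e^(−2λ) · λ^29e^(−5λ) = λ^33e^(−7λ), i.e. Gamma(shape=34, rate=7).
The mode of a Gamma(a, b) with a ≥ 1 (shape–rate) is (a−1)/b = 33/7 ≈ 4.714.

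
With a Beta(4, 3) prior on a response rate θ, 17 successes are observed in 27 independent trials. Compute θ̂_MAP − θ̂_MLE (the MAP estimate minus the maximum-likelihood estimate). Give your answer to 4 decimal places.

Posterior is Beta(21, 13); MAP = (21−1)/(34−2) = 20/32 ≈ 0.62500.
MLE ignores the prior: θ̂_MLE = k/n = 17/27 ≈ 0.62963.
Difference = 20/32 − 17/27 = -1/216 ≈ -0.0046.

MAP − MLE = -0.0046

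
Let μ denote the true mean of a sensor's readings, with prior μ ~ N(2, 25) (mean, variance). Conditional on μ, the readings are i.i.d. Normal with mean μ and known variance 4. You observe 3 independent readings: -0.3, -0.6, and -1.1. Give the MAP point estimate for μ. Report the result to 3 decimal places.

μ̂_MAP = -0.532

n = 3; x̄ = ((-0.3) + (-0.6) + (-1.1))/3 = -2/3 = -2/3 ≈ -0.6667.
For a Normal prior and Normal likelihood with known variance, the posterior is Normal; its mode equals its mean, the precision-weighted average.
Prior precision 1/σ₀² = 1/25 = 0.04; data precision n/σ² = 3/4 = 0.75.
μ̂ = (0.04·2 + 0.75·(-2/3)) / (0.04 + 0.75) = (-0.42)/0.79 = -42/79 ≈ -0.532.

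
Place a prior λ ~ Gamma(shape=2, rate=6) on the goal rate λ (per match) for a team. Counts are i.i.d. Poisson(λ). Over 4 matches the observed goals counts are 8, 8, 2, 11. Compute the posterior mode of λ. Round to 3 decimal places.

Σxᵢ = 8+8+2+11 = 29, with n = 4.
Posterior ∝ λe^(−6λ) · λ^29e^(−4λ) = λ^30e^(−10λ), i.e. Gamma(shape=31, rate=10).
The mode of a Gamma(a, b) with a ≥ 1 (shape–rate) is (a−1)/b = 30/10 ≈ 3.000.

λ̂_MAP = 3.000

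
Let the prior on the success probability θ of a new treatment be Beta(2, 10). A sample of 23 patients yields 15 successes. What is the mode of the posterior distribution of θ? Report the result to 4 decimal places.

θ̂_MAP = 0.4848

Prior: Beta(2, 10).
Data: 15 successes in 23 trials. The binomial likelihood contributes θ^15(1−θ)^8, so the posterior is Beta(2+15, 10+8) = Beta(17, 18).
For Beta(a, b) with a, b > 1 the mode is (a−1)/(a+b−2) = 16/33 ≈ 0.4848.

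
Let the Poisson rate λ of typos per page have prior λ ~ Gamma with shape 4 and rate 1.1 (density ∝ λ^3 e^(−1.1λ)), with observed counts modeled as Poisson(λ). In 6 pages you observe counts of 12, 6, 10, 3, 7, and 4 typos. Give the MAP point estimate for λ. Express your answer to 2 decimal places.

Σxᵢ = 12+6+10+3+7+4 = 42, with n = 6.
Posterior ∝ λ^3e^(−1.1λ) · λ^42e^(−6λ) = λ^45e^(−7.1λ), i.e. Gamma(shape=46, rate=7.1).
The mode of a Gamma(a, b) with a ≥ 1 (shape–rate) is (a−1)/b = 45/7.1 ≈ 6.34.

λ̂_MAP = 6.34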